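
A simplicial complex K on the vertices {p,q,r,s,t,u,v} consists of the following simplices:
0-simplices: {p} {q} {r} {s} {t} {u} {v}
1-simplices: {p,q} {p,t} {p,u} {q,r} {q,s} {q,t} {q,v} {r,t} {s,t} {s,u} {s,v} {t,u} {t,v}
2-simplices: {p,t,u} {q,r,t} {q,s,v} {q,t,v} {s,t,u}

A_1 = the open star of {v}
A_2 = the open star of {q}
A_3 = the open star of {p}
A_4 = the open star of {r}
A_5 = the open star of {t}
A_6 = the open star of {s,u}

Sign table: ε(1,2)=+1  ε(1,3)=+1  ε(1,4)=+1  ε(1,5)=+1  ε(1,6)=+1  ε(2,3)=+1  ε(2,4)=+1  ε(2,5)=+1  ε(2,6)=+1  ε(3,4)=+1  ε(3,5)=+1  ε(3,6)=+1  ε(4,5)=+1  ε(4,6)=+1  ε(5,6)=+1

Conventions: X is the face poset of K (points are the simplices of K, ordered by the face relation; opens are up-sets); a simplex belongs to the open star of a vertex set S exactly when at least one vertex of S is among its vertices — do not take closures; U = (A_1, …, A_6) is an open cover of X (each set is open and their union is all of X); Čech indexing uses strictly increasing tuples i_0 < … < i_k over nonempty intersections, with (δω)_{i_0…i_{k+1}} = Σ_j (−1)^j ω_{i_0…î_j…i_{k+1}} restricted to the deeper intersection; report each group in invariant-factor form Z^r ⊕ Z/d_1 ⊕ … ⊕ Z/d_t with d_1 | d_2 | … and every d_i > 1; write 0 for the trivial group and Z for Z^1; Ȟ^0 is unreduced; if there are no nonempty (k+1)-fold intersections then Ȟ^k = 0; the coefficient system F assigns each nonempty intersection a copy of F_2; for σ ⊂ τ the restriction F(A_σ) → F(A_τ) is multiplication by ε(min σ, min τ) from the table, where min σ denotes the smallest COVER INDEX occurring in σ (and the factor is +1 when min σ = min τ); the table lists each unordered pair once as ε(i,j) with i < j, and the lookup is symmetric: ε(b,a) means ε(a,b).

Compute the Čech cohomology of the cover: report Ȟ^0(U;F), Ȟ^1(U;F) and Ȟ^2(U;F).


Ȟ^0 ≅ Z/2,  Ȟ^1 ≅ Z/2 ⊕ Z/2,  Ȟ^2 ≅ 0

nonempty overlaps:
  A1={{v},{q,v},{s,v},{t,v},{q,s,v},{q,t,v}} A2={{q},{p,q},{q,r},{q,s},{q,t},{q,v},{q,r,t},{q,s,v},{q,t,v}} A3={{p},{p,q},{p,t},{p,u},{p,t,u}} A4={{r},{q,r},{r,t},{q,r,t}} A5={{t},{p,t},{q,t},{r,t},{s,t},{t,u},{t,v},{p,t,u},{q,r,t},{q,t,v},{s,t,u}} A6={{s},{u},{p,u},{q,s},{s,t},{s,u},{s,v},{t,u},{p,t,u},{q,s,v},{s,t,u}}
  A12={{q,v},{q,s,v},{q,t,v}} A15={{t,v},{q,t,v}} A16={{s,v},{q,s,v}} A23={{p,q}} A24={{q,r},{q,r,t}} A25={{q,t},{q,r,t},{q,t,v}} A26={{q,s},{q,s,v}} A35={{p,t},{p,t,u}} A36={{p,u},{p,t,u}} A45={{r,t},{q,r,t}} A56={{s,t},{t,u},{p,t,u},{s,t,u}}
  A125={{q,t,v}} A126={{q,s,v}} A245={{q,r,t}} A356={{p,t,u}}
C dims 6,11,4; δ0: rk_F2 5; δ1: rk_F2 4
degree 0: 6−5−0 = 1 → Ȟ^0 ≅ Z/2
degree 1: 11−4−5 = 2 → Ȟ^1 ≅ Z/2 ⊕ Z/2
degree 2: 4−0−4 = 0 → Ȟ^2 ≅ 0


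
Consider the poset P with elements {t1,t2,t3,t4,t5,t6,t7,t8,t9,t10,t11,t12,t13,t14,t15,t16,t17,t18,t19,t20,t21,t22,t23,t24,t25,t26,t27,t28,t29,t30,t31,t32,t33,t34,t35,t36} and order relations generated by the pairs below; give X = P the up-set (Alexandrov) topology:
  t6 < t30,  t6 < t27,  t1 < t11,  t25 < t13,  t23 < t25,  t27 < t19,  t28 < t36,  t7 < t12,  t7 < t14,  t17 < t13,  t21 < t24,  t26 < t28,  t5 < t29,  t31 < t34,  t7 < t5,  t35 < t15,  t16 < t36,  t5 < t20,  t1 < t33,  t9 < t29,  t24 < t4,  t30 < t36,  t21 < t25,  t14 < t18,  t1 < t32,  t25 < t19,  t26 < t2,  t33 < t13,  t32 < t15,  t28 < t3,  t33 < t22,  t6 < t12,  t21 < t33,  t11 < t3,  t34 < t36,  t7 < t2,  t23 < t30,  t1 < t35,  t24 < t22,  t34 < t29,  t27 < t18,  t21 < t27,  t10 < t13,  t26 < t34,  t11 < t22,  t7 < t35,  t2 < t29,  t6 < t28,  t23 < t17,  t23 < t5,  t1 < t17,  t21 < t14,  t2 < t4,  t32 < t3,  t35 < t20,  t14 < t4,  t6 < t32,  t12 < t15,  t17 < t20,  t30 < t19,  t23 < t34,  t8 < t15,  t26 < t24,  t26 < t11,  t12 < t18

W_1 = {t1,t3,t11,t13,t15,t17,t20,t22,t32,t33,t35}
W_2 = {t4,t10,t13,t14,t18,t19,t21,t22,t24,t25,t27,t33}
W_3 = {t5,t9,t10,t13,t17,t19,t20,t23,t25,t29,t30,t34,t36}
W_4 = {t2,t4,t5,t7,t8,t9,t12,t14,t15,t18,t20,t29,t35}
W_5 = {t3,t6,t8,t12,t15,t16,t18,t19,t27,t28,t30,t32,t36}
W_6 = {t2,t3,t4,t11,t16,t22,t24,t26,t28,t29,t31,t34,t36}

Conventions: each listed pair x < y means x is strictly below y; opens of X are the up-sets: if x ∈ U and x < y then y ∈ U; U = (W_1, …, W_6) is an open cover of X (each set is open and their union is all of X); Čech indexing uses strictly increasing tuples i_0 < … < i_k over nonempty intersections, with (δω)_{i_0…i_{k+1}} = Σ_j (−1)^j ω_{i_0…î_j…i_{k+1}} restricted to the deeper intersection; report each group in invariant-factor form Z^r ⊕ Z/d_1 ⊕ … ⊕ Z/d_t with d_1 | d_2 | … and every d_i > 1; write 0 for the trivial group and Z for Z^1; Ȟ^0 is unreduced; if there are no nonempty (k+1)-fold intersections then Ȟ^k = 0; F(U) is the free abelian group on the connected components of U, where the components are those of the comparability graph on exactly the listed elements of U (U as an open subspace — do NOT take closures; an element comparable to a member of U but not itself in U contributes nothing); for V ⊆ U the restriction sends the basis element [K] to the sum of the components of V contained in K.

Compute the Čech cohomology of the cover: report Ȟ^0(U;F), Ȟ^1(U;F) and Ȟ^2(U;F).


Ȟ^0 = Z, Ȟ^1 = 0, Ȟ^2 = Z/2

nerve simplices:
  W12={t13,t22,t33} W13={t13,t17,t20} W14={t15,t20,t35} W15={t3,t15,t32} W16={t3,t11,t22} W23={t10,t13,t19,t25} W24={t4,t14,t18} W25={t18,t19,t27} W26={t4,t22,t24} W34={t5,t9,t20,t29} W35={t19,t30,t36} W36={t29,t34,t36} W45={t8,t12,t15,t18} W46={t2,t4,t29} W56={t3,t16,t28,t36}
  W123={t13} W126={t22} W134={t20} W145={t15} W156={t3} W235={t19} W245={t18} W246={t4} W346={t29} W356={t36}
components per intersection:
  W1: {t1,t3,t11,t13,t15,t17,t20,t22,t32,t33,t35}
  W2: {t4,t10,t13,t14,t18,t19,t21,t22,t24,t25,t27,t33}
  W3: {t5,t9,t10,t13,t17,t19,t20,t23,t25,t29,t30,t34,t36}
  W4: {t2,t4,t5,t7,t8,t9,t12,t14,t15,t18,t20,t29,t35}
  W5: {t3,t6,t8,t12,t15,t16,t18,t19,t27,t28,t30,t32,t36}
  W6: {t2,t3,t4,t11,t16,t22,t24,t26,t28,t29,t31,t34,t36}
  W12: {t13,t22,t33}
  W13: {t13,t17,t20}
  W14: {t15,t20,t35}
  W15: {t3,t15,t32}
  W16: {t3,t11,t22}
  W23: {t10,t13,t19,t25}
  W24: {t4,t14,t18}
  W25: {t18,t19,t27}
  W26: {t4,t22,t24}
  W34: {t5,t9,t20,t29}
  W35: {t19,t30,t36}
  W36: {t29,t34,t36}
  W45: {t8,t12,t15,t18}
  W46: {t2,t4,t29}
  W56: {t3,t16,t28,t36}
  W123: {t13}
  W126: {t22}
  W134: {t20}
  W145: {t15}
  W156: {t3}
  W235: {t19}
  W245: {t18}
  W246: {t4}
  W346: {t29}
  W356: {t36}
C dims 6,15,10; δ0: rk 5, SNF 1^5; δ1: rk 10, SNF 1^9·2
degree 0: 6−5−0 = 1 → Ȟ^0 ≅ Z
degree 1: 15−10−5 = 0 → Ȟ^1 ≅ 0
degree 2: 10−0−10 = 0 plus torsion [2] → Ȟ^2 ≅ Z/2


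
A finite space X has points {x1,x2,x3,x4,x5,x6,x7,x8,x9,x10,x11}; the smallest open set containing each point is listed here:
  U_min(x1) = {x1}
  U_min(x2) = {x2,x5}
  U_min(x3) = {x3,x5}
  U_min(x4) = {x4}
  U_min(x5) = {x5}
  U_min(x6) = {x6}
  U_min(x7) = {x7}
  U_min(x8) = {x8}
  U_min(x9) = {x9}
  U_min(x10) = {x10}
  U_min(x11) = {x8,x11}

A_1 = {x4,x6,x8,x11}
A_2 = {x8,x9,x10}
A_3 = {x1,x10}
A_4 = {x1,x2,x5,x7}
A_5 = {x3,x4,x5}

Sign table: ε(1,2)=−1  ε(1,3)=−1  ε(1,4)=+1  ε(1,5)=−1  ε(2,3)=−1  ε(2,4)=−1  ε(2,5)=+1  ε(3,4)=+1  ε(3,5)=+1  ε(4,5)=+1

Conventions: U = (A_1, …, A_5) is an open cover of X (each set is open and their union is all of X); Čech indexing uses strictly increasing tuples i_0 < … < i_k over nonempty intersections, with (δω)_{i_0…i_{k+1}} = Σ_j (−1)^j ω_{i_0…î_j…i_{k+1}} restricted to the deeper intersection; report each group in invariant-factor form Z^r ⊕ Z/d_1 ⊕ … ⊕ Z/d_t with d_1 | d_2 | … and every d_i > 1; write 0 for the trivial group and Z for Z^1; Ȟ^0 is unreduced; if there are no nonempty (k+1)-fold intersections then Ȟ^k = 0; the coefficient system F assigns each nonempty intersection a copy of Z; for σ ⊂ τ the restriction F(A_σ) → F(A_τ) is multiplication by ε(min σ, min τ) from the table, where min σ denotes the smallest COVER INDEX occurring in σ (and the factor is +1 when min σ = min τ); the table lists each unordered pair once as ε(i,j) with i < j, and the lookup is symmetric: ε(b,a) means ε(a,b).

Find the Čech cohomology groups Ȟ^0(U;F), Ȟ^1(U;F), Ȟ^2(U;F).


Ȟ^0 = 0, Ȟ^1 = Z/2, Ȟ^2 = 0

intersection data:
  A12={x8} A15={x4} A23={x10} A34={x1} A45={x5}
C dims 5,5; δ0: rk 5, SNF 1^4·2
Ȟ^0 = (5 − 5) − 0 = 0, so Ȟ^0 ≅ 0
Ȟ^1 = (5 − 0) − 5 = 0 plus torsion [2], so Ȟ^1 ≅ Z/2
Ȟ^2 = (0 − 0) − 0 = 0, so Ȟ^2 ≅ 0


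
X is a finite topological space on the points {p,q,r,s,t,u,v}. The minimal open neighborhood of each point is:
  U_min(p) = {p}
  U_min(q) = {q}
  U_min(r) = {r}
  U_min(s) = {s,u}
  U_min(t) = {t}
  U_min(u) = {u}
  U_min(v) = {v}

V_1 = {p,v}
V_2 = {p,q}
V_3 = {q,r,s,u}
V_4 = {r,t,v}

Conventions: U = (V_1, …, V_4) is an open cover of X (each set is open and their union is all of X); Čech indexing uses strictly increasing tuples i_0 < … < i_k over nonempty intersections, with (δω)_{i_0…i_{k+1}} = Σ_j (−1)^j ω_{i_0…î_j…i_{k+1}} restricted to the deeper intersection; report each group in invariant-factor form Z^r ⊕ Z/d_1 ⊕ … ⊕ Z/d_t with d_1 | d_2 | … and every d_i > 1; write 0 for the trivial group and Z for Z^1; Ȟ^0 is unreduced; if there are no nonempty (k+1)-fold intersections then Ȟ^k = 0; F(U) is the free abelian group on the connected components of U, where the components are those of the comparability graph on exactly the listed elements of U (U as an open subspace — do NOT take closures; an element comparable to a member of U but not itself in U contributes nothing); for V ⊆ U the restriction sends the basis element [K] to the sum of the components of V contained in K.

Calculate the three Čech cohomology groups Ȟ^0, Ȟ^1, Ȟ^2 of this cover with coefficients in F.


nonempty overlaps:
  V12={p} V14={v} V23={q} V34={r}
components per intersection:
  V1: {p} {v}
  V2: {p} {q}
  V3: {q} {r} {s,u}
  V4: {r} {t} {v}
  V12: {p}
  V14: {v}
  V23: {q}
  V34: {r}
C dims 10,4; δ0: rk 4, SNF 1^4
degree 0: 10−4−0 = 6 → Ȟ^0 ≅ Z^6
degree 1: 4−0−4 = 0 → Ȟ^1 ≅ 0
degree 2: 0−0−0 = 0 → Ȟ^2 ≅ 0

Ȟ^0(U;F) ≅ Z^6,  Ȟ^1(U;F) ≅ 0,  Ȟ^2(U;F) ≅ 0


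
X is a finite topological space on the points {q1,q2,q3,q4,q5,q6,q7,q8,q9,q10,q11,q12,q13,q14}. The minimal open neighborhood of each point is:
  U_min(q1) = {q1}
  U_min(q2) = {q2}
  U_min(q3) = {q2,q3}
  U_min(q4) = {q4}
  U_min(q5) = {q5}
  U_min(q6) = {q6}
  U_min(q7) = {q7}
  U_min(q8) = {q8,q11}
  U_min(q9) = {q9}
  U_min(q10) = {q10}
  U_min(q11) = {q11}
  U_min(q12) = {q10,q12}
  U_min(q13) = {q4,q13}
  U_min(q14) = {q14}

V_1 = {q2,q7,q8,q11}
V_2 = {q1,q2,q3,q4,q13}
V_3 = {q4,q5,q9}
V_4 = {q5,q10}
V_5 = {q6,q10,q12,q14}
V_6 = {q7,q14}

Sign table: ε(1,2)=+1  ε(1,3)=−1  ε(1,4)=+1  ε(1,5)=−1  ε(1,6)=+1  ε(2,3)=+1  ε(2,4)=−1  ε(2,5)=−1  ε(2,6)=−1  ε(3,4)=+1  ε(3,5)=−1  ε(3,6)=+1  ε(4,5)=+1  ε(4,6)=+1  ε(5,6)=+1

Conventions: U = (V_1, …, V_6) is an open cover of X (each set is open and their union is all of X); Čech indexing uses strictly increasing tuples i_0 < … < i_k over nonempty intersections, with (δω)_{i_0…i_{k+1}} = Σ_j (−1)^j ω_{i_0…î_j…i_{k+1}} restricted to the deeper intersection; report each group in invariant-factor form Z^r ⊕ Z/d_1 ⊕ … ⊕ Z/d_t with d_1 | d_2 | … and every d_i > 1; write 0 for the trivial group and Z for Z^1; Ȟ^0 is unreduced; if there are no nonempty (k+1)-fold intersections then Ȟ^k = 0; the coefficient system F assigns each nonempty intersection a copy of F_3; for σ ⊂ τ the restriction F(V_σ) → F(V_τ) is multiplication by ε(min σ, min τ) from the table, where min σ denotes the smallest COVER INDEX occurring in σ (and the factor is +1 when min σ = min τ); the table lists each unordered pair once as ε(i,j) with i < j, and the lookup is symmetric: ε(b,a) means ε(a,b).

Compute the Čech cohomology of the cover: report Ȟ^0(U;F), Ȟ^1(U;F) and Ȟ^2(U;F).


Ȟ^0(U;F) ≅ Z/3, Ȟ^1(U;F) ≅ Z/3, Ȟ^2(U;F) ≅ 0

nerve of the cover:
  V12={q2} V16={q7} V23={q4} V34={q5} V45={q10} V56={q14}
C dims 6,6; δ0: rk_F3 5
Ȟ^0 = (6 − 5) − 0 = 1, so Ȟ^0 ≅ Z/3
Ȟ^1 = (6 − 0) − 5 = 1, so Ȟ^1 ≅ Z/3
Ȟ^2 = (0 − 0) − 0 = 0, so Ȟ^2 ≅ 0


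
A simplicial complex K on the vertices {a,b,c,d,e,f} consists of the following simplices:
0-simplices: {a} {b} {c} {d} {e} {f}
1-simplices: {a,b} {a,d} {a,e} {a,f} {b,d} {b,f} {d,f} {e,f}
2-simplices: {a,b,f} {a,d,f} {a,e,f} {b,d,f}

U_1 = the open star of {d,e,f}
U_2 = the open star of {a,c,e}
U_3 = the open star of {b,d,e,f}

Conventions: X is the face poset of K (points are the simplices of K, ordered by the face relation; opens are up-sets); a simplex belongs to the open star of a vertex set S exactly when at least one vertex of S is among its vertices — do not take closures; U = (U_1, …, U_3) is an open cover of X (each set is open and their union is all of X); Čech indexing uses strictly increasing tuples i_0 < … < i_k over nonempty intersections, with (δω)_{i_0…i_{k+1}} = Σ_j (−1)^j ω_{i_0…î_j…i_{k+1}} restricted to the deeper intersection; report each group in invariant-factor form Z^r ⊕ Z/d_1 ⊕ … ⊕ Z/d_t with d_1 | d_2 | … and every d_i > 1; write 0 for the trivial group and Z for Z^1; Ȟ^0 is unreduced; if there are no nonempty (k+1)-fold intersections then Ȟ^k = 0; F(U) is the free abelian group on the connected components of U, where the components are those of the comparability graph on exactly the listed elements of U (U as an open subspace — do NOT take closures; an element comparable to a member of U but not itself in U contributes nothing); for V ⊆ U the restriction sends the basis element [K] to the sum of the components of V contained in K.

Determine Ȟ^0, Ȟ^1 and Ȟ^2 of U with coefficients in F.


Ȟ^0 = Z^2,  Ȟ^1 = 0,  Ȟ^2 = 0

nerve of the cover:
  U1={{d},{e},{f},{a,d},{a,e},{a,f},{b,d},{b,f},{d,f},{e,f},{a,b,f},{a,d,f},{a,e,f},{b,d,f}} U2={{a},{c},{e},{a,b},{a,d},{a,e},{a,f},{e,f},{a,b,f},{a,d,f},{a,e,f}} U3={{b},{d},{e},{f},{a,b},{a,d},{a,e},{a,f},{b,d},{b,f},{d,f},{e,f},{a,b,f},{a,d,f},{a,e,f},{b,d,f}}
  U12={{e},{a,d},{a,e},{a,f},{e,f},{a,b,f},{a,d,f},{a,e,f}} U13={{d},{e},{f},{a,d},{a,e},{a,f},{b,d},{b,f},{d,f},{e,f},{a,b,f},{a,d,f},{a,e,f},{b,d,f}} U23={{e},{a,b},{a,d},{a,e},{a,f},{e,f},{a,b,f},{a,d,f},{a,e,f}}
  U123={{e},{a,d},{a,e},{a,f},{e,f},{a,b,f},{a,d,f},{a,e,f}}
components per intersection:
  U1: {{d},{e},{f},{a,d},{a,e},{a,f},{b,d},{b,f},{d,f},{e,f},{a,b,f},{a,d,f},{a,e,f},{b,d,f}}
  U2: {{a},{e},{a,b},{a,d},{a,e},{a,f},{e,f},{a,b,f},{a,d,f},{a,e,f}} {{c}}
  U3: {{b},{d},{e},{f},{a,b},{a,d},{a,e},{a,f},{b,d},{b,f},{d,f},{e,f},{a,b,f},{a,d,f},{a,e,f},{b,d,f}}
  U12: {{e},{a,d},{a,e},{a,f},{e,f},{a,b,f},{a,d,f},{a,e,f}}
  U13: {{d},{e},{f},{a,d},{a,e},{a,f},{b,d},{b,f},{d,f},{e,f},{a,b,f},{a,d,f},{a,e,f},{b,d,f}}
  U23: {{e},{a,b},{a,d},{a,e},{a,f},{e,f},{a,b,f},{a,d,f},{a,e,f}}
  U123: {{e},{a,d},{a,e},{a,f},{e,f},{a,b,f},{a,d,f},{a,e,f}}
C dims 4,3,1; δ0: rk 2, SNF 1^2; δ1: rk 1, SNF 1^1
Ȟ^0 = (4 − 2) − 0 = 2, so Ȟ^0 ≅ Z^2
Ȟ^1 = (3 − 1) − 2 = 0, so Ȟ^1 ≅ 0
Ȟ^2 = (1 − 0) − 1 = 0, so Ȟ^2 ≅ 0


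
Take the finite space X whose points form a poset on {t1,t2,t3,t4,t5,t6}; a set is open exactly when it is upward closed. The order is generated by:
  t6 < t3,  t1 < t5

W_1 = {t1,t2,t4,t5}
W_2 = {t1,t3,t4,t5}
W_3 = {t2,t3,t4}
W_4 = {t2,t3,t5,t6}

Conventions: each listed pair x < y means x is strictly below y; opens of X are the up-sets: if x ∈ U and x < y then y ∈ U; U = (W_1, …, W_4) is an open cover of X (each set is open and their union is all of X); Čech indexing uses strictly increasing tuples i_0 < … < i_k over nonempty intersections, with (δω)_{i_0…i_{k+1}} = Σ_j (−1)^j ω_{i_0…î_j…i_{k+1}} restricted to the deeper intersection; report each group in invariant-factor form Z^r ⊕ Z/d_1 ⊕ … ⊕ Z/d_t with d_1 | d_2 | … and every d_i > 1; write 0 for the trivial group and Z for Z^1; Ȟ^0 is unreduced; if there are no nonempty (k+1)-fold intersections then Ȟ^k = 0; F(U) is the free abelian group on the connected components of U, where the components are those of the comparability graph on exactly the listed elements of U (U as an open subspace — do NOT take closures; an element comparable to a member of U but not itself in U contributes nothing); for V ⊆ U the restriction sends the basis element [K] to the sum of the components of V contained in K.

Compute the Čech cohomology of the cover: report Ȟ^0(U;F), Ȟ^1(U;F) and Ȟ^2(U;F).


Ȟ^0(U;F) ≅ Z^4, Ȟ^1(U;F) ≅ 0, Ȟ^2(U;F) ≅ 0

intersection data:
  W12={t1,t4,t5} W13={t2,t4} W14={t2,t5} W23={t3,t4} W24={t3,t5} W34={t2,t3}
  W123={t4} W124={t5} W134={t2} W234={t3}
components per intersection:
  W1: {t1,t5} {t2} {t4}
  W2: {t1,t5} {t3} {t4}
  W3: {t2} {t3} {t4}
  W4: {t2} {t3,t6} {t5}
  W12: {t1,t5} {t4}
  W13: {t2} {t4}
  W14: {t2} {t5}
  W23: {t3} {t4}
  W24: {t3} {t5}
  W34: {t2} {t3}
  W123: {t4}
  W124: {t5}
  W134: {t2}
  W234: {t3}
C dims 12,12,4; δ0: rk 8, SNF 1^8; δ1: rk 4, SNF 1^4
Ȟ^0 = (12 − 8) − 0 = 4, so Ȟ^0 ≅ Z^4
Ȟ^1 = (12 − 4) − 8 = 0, so Ȟ^1 ≅ 0
Ȟ^2 = (4 − 0) − 4 = 0, so Ȟ^2 ≅ 0


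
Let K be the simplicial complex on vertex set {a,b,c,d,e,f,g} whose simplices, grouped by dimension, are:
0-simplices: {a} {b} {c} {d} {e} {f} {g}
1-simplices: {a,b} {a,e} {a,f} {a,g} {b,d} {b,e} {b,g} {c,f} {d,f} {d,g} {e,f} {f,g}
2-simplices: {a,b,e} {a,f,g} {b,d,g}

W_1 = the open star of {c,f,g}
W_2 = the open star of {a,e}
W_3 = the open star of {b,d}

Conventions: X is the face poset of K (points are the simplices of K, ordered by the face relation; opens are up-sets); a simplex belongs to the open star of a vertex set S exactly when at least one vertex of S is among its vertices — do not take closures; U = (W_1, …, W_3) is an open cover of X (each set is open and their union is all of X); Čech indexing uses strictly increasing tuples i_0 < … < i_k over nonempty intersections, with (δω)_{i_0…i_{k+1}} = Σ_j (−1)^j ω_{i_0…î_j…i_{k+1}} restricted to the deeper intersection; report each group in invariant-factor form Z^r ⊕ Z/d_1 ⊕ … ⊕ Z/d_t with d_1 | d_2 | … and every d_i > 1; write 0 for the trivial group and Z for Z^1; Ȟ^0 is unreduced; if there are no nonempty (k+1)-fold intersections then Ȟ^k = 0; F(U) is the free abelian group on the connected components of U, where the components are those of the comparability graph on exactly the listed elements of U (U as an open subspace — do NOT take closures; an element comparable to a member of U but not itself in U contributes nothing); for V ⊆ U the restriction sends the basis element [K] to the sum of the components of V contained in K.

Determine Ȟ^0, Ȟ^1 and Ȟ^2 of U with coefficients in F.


nonempty overlaps:
  W1={{c},{f},{g},{a,f},{a,g},{b,g},{c,f},{d,f},{d,g},{e,f},{f,g},{a,f,g},{b,d,g}} W2={{a},{e},{a,b},{a,e},{a,f},{a,g},{b,e},{e,f},{a,b,e},{a,f,g}} W3={{b},{d},{a,b},{b,d},{b,e},{b,g},{d,f},{d,g},{a,b,e},{b,d,g}}
  W12={{a,f},{a,g},{e,f},{a,f,g}} W13={{b,g},{d,f},{d,g},{b,d,g}} W23={{a,b},{b,e},{a,b,e}}
components per intersection:
  W1: {{c},{f},{g},{a,f},{a,g},{b,g},{c,f},{d,f},{d,g},{e,f},{f,g},{a,f,g},{b,d,g}}
  W2: {{a},{e},{a,b},{a,e},{a,f},{a,g},{b,e},{e,f},{a,b,e},{a,f,g}}
  W3: {{b},{d},{a,b},{b,d},{b,e},{b,g},{d,f},{d,g},{a,b,e},{b,d,g}}
  W12: {{a,f},{a,g},{a,f,g}} {{e,f}}
  W13: {{b,g},{d,g},{b,d,g}} {{d,f}}
  W23: {{a,b},{b,e},{a,b,e}}
C dims 3,5; δ0: rk 2, SNF 1^2
degree 0: 3−2−0 = 1 → Ȟ^0 ≅ Z
degree 1: 5−0−2 = 3 → Ȟ^1 ≅ Z^3
degree 2: 0−0−0 = 0 → Ȟ^2 ≅ 0

Ȟ^0 ≅ Z; Ȟ^1 ≅ Z^3; Ȟ^2 ≅ 0


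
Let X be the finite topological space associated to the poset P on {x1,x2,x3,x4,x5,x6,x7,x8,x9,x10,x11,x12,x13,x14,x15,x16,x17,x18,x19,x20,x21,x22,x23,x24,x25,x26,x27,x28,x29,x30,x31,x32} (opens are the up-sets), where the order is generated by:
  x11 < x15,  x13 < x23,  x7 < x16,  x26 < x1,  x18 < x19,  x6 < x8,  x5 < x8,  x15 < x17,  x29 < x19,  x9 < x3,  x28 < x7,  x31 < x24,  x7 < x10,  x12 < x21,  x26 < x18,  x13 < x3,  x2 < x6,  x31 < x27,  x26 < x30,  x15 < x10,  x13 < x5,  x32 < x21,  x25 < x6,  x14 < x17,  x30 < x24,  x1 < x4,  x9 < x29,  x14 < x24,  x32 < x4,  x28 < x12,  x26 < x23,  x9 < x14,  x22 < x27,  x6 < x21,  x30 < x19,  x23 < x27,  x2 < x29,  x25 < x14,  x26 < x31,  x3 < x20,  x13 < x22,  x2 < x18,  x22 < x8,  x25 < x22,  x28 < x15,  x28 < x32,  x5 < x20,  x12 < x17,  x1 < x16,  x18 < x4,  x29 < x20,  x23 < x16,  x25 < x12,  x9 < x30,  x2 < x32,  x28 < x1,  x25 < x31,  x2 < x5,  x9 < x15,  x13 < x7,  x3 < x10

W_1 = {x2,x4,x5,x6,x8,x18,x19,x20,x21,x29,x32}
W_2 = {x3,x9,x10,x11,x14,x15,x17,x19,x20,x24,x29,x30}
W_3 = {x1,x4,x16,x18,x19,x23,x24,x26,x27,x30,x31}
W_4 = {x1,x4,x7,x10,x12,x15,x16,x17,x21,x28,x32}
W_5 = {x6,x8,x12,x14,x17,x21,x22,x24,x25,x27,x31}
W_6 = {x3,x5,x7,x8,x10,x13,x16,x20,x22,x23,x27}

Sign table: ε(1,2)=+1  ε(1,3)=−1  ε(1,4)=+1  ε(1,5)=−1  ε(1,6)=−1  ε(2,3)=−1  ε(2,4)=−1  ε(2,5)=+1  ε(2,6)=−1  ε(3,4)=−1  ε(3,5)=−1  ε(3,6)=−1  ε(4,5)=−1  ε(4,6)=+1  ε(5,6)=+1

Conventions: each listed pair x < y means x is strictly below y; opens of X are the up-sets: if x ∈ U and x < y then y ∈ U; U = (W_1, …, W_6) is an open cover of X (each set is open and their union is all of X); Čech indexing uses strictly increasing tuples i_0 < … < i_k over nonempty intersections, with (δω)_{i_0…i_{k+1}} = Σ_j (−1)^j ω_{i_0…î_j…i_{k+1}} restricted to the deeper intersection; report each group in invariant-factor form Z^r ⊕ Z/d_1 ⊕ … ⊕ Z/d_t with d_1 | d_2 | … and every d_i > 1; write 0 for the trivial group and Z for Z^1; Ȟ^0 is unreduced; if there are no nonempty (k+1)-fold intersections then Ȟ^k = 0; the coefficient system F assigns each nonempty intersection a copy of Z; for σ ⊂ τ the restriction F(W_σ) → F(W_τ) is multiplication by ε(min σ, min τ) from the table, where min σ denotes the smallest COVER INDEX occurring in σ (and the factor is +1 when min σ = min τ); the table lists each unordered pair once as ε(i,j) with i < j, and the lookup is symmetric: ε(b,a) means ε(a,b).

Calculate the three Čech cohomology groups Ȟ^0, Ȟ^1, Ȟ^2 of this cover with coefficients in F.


nonempty intersections:
  W12={x19,x20,x29} W13={x4,x18,x19} W14={x4,x21,x32} W15={x6,x8,x21} W16={x5,x8,x20} W23={x19,x24,x30} W24={x10,x15,x17} W25={x14,x17,x24} W26={x3,x10,x20} W34={x1,x4,x16} W35={x24,x27,x31} W36={x16,x23,x27} W45={x12,x17,x21} W46={x7,x10,x16} W56={x8,x22,x27}
  W123={x19} W126={x20} W134={x4} W145={x21} W156={x8} W235={x24} W245={x17} W246={x10} W346={x16} W356={x27}
C dims 6,15,10; δ0: rk 6, SNF 1^5·2; δ1: rk 9, SNF 1^9
Ȟ^0: (6−6)−0=0 ⇒ 0
Ȟ^1: (15−9)−6=0 plus torsion [2] ⇒ Z/2
Ȟ^2: (10−0)−9=1 ⇒ Z

Ȟ^0 ≅ 0, Ȟ^1 ≅ Z/2, Ȟ^2 ≅ Z


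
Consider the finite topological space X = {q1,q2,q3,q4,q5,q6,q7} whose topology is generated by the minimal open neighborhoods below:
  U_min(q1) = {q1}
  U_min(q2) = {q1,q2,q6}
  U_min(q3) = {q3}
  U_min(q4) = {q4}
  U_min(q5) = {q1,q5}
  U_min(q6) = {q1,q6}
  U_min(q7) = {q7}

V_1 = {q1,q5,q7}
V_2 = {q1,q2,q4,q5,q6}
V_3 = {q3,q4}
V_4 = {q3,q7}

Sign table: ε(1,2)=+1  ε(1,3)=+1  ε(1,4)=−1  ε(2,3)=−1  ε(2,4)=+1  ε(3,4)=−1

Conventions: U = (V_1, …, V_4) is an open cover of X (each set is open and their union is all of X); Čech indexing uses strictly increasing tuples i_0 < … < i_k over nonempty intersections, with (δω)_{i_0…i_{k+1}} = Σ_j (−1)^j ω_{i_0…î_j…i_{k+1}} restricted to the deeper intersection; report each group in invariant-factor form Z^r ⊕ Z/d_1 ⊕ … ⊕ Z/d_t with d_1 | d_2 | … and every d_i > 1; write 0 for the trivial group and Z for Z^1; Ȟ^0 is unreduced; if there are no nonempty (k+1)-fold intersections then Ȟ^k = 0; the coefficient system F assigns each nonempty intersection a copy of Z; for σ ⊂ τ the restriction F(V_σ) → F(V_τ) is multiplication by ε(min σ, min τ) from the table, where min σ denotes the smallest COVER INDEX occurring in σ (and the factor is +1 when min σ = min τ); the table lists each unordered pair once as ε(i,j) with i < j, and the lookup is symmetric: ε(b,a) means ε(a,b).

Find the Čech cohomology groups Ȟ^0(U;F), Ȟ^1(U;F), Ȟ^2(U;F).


nerve of the cover:
  V12={q1,q5} V14={q7} V23={q4} V34={q3}
C dims 4,4; δ0: rk 4, SNF 1^3·2
Ȟ^0 = (4 − 4) − 0 = 0, so Ȟ^0 ≅ 0
Ȟ^1 = (4 − 0) − 4 = 0 plus torsion [2], so Ȟ^1 ≅ Z/2
Ȟ^2 = (0 − 0) − 0 = 0, so Ȟ^2 ≅ 0

Ȟ^0(U;F) ≅ 0,  Ȟ^1(U;F) ≅ Z/2,  Ȟ^2(U;F) ≅ 0


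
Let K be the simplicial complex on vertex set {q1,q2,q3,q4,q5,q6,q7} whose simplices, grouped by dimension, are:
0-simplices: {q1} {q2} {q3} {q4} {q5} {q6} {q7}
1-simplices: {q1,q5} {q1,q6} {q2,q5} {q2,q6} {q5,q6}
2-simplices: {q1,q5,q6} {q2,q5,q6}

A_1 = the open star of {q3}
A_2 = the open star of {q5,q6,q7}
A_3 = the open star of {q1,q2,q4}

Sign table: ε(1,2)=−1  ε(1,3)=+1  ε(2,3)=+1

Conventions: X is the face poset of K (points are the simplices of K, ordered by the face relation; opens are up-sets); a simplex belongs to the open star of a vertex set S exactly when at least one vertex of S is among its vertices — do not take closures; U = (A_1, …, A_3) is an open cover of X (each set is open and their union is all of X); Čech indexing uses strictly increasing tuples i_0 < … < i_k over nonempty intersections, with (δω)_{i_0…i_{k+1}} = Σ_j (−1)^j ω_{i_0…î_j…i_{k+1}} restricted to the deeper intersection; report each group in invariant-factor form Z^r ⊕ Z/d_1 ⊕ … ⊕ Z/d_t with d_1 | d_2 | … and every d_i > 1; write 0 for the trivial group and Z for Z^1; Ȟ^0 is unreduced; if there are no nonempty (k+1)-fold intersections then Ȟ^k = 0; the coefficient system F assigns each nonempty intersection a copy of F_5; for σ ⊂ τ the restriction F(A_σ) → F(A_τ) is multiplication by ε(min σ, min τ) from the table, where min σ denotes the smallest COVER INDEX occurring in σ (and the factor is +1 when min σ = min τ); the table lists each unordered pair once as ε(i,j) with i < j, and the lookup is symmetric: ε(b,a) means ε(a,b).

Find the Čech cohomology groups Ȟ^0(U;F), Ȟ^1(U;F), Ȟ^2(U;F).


nonempty overlaps:
  A1={{q3}} A2={{q5},{q6},{q7},{q1,q5},{q1,q6},{q2,q5},{q2,q6},{q5,q6},{q1,q5,q6},{q2,q5,q6}} A3={{q1},{q2},{q4},{q1,q5},{q1,q6},{q2,q5},{q2,q6},{q1,q5,q6},{q2,q5,q6}}
  A23={{q1,q5},{q1,q6},{q2,q5},{q2,q6},{q1,q5,q6},{q2,q5,q6}}
C dims 3,1; δ0: rk_F5 1
degree 0: 3−1−0 = 2 → Ȟ^0 ≅ Z/5 ⊕ Z/5
degree 1: 1−0−1 = 0 → Ȟ^1 ≅ 0
degree 2: 0−0−0 = 0 → Ȟ^2 ≅ 0

Ȟ^0 ≅ Z/5 ⊕ Z/5, Ȟ^1 ≅ 0 and Ȟ^2 ≅ 0


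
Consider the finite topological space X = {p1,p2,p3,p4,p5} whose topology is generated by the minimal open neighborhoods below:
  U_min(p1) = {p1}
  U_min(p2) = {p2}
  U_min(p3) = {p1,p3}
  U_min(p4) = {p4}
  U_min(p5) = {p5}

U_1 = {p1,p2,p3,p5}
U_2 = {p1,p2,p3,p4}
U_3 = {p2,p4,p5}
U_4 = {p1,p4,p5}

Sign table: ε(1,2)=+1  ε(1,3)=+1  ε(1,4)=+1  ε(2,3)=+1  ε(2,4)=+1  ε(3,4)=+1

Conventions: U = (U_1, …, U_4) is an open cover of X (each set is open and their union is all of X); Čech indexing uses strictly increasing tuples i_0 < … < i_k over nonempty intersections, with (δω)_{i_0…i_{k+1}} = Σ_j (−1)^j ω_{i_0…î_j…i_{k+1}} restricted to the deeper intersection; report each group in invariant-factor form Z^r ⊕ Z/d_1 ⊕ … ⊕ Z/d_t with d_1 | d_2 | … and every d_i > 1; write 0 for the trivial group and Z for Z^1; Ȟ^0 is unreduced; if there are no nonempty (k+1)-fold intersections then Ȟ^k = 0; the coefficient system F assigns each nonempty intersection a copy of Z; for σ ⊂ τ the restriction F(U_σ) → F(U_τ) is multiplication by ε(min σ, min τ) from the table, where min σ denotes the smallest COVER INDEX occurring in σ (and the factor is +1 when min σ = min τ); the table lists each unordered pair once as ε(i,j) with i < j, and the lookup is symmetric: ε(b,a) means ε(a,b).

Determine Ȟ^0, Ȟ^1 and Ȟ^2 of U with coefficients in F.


Ȟ^0 = Z; Ȟ^1 = 0; Ȟ^2 = Z

intersection data:
  U12={p1,p2,p3} U13={p2,p5} U14={p1,p5} U23={p2,p4} U24={p1,p4} U34={p4,p5}
  U123={p2} U124={p1} U134={p5} U234={p4}
C dims 4,6,4; δ0: rk 3, SNF 1^3; δ1: rk 3, SNF 1^3
Ȟ^0 = (4 − 3) − 0 = 1, so Ȟ^0 ≅ Z
Ȟ^1 = (6 − 3) − 3 = 0, so Ȟ^1 ≅ 0
Ȟ^2 = (4 − 0) − 3 = 1, so Ȟ^2 ≅ Z


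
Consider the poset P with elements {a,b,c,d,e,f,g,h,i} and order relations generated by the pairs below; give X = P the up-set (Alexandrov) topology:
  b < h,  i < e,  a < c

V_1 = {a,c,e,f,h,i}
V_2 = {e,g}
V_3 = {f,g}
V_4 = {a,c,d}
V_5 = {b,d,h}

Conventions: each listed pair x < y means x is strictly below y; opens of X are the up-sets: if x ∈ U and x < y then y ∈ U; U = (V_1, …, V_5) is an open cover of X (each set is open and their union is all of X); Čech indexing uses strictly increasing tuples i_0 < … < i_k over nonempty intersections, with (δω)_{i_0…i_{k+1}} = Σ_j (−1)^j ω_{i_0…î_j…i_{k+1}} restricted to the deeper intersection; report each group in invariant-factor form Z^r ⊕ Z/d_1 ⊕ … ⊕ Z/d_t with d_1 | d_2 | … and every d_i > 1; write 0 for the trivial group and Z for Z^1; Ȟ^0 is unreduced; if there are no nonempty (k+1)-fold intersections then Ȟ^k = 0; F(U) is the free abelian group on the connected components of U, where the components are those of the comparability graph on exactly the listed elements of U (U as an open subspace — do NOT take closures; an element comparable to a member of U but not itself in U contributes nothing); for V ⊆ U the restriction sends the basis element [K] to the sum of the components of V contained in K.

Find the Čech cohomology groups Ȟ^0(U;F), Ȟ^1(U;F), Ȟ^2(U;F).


cover nerve:
  V12={e} V13={f} V14={a,c} V15={h} V23={g} V45={d}
components per intersection:
  V1: {a,c} {e,i} {f} {h}
  V2: {e} {g}
  V3: {f} {g}
  V4: {a,c} {d}
  V5: {b,h} {d}
  V12: {e}
  V13: {f}
  V14: {a,c}
  V15: {h}
  V23: {g}
  V45: {d}
C dims 12,6; δ0: rk 6, SNF 1^6
Ȟ^0: (12−6)−0=6 ⇒ Z^6
Ȟ^1: (6−0)−6=0 ⇒ 0
Ȟ^2: (0−0)−0=0 ⇒ 0

Ȟ^0(U;F) ≅ Z^6, Ȟ^1(U;F) ≅ 0 and Ȟ^2(U;F) ≅ 0


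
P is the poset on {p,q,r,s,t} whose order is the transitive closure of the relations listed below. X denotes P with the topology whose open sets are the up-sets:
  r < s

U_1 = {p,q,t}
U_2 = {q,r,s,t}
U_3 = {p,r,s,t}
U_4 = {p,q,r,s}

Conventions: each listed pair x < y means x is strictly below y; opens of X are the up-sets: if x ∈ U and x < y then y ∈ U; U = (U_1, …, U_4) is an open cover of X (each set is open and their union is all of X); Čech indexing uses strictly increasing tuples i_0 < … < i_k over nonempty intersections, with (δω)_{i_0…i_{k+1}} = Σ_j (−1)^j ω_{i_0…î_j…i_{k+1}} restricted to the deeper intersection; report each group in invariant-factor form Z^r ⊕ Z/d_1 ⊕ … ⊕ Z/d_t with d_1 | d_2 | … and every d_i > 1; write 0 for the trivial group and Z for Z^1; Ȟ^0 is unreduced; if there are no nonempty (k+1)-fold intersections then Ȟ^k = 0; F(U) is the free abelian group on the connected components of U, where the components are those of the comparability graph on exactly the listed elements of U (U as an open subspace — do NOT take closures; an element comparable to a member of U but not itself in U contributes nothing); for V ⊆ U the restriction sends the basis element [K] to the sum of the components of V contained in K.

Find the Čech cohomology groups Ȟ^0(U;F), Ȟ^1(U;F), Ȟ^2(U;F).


nonempty overlaps:
  U12={q,t} U13={p,t} U14={p,q} U23={r,s,t} U24={q,r,s} U34={p,r,s}
  U123={t} U124={q} U134={p} U234={r,s}
components per intersection:
  U1: {p} {q} {t}
  U2: {q} {r,s} {t}
  U3: {p} {r,s} {t}
  U4: {p} {q} {r,s}
  U12: {q} {t}
  U13: {p} {t}
  U14: {p} {q}
  U23: {r,s} {t}
  U24: {q} {r,s}
  U34: {p} {r,s}
  U123: {t}
  U124: {q}
  U134: {p}
  U234: {r,s}
C dims 12,12,4; δ0: rk 8, SNF 1^8; δ1: rk 4, SNF 1^4
degree 0: 12−8−0 = 4 → Ȟ^0 ≅ Z^4
degree 1: 12−4−8 = 0 → Ȟ^1 ≅ 0
degree 2: 4−0−4 = 0 → Ȟ^2 ≅ 0

Ȟ^0(U;F) ≅ Z^4; Ȟ^1(U;F) ≅ 0; Ȟ^2(U;F) ≅ 0


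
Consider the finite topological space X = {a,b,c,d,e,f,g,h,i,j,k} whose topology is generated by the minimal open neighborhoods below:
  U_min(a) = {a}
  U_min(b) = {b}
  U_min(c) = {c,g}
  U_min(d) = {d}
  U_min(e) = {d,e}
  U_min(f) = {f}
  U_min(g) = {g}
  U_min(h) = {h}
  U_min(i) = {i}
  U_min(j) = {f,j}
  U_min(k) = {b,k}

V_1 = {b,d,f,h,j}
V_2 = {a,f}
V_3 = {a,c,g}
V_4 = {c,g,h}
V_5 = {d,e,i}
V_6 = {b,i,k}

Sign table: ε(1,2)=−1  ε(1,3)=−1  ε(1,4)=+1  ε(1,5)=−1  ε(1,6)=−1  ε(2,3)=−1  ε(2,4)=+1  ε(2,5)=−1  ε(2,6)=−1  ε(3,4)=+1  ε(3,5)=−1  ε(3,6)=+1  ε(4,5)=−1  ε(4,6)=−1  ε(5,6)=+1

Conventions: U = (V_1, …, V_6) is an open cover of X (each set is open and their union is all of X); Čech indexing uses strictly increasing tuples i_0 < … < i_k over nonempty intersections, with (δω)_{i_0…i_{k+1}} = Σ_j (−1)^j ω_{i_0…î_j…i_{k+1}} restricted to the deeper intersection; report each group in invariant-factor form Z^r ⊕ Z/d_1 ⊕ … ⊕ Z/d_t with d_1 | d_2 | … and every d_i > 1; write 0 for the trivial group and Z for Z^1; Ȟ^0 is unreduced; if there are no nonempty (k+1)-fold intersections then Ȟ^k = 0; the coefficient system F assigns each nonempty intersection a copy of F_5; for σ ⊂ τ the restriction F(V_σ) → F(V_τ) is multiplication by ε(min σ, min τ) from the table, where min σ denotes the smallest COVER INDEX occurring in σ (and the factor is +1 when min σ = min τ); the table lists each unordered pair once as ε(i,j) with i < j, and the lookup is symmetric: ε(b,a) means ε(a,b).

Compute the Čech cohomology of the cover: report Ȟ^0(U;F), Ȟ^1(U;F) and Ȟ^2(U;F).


intersection data:
  V12={f} V14={h} V15={d} V16={b} V23={a} V34={c,g} V56={i}
C dims 6,7; δ0: rk_F5 5
Ȟ^0 = (6 − 5) − 0 = 1, so Ȟ^0 ≅ Z/5
Ȟ^1 = (7 − 0) − 5 = 2, so Ȟ^1 ≅ Z/5 ⊕ Z/5
Ȟ^2 = (0 − 0) − 0 = 0, so Ȟ^2 ≅ 0

Ȟ^0 ≅ Z/5; Ȟ^1 ≅ Z/5 ⊕ Z/5; Ȟ^2 ≅ 0


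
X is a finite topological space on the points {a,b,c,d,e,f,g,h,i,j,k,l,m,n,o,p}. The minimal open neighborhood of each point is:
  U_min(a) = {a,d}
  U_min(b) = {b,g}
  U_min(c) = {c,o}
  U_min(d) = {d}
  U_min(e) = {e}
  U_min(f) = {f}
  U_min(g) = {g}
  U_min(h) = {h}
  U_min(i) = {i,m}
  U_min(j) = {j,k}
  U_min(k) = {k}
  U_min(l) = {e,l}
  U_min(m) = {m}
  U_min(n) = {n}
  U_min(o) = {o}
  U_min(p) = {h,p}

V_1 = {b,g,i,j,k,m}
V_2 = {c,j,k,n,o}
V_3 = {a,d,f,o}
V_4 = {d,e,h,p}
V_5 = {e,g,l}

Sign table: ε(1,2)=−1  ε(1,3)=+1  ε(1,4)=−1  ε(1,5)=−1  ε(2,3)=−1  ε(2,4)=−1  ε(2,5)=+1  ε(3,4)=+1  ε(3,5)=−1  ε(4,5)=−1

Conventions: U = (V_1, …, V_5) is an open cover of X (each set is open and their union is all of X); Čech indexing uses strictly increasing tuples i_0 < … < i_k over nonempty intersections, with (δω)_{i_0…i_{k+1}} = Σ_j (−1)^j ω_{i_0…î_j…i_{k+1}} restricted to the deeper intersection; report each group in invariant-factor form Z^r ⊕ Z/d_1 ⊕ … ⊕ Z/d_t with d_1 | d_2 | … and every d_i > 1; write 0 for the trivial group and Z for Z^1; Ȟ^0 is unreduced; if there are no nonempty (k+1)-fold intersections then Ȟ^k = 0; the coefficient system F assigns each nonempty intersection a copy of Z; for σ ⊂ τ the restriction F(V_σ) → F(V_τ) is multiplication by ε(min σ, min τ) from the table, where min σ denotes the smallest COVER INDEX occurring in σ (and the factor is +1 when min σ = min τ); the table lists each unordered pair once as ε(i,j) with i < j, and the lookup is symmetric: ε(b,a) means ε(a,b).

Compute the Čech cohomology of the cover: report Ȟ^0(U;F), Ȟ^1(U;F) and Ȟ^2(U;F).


cover nerve:
  V12={j,k} V15={g} V23={o} V34={d} V45={e}
C dims 5,5; δ0: rk 4, SNF 1^4
Ȟ^0: (5−4)−0=1 ⇒ Z
Ȟ^1: (5−0)−4=1 ⇒ Z
Ȟ^2: (0−0)−0=0 ⇒ 0

Ȟ^0(U;F) ≅ Z, Ȟ^1(U;F) ≅ Z and Ȟ^2(U;F) ≅ 0


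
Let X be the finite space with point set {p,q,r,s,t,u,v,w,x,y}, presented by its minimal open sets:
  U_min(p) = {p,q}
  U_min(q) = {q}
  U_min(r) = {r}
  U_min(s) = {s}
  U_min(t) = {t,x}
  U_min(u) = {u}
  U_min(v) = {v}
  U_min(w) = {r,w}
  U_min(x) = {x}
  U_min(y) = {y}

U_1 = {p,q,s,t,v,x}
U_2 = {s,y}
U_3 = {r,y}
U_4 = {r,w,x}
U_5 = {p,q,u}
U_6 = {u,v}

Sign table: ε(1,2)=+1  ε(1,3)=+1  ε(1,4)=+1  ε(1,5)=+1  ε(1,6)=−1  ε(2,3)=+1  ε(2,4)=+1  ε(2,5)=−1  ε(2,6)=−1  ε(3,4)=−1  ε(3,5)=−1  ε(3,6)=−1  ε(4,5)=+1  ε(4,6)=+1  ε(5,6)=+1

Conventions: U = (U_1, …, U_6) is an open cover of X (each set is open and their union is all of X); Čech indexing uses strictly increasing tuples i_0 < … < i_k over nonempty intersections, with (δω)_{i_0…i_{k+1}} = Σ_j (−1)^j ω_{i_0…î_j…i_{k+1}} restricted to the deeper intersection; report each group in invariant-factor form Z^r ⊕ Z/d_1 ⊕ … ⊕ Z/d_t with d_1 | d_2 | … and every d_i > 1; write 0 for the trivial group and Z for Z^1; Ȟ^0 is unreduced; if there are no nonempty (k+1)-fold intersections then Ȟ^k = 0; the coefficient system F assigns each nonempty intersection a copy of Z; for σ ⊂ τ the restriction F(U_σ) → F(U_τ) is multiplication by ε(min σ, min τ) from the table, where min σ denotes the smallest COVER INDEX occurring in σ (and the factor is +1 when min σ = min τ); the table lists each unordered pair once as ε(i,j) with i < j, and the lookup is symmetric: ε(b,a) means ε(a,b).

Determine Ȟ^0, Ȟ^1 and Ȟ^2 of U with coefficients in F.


nerve of the cover:
  U12={s} U14={x} U15={p,q} U16={v} U23={y} U34={r} U56={u}
C dims 6,7; δ0: rk 6, SNF 1^5·2
Ȟ^0 = (6 − 6) − 0 = 0, so Ȟ^0 ≅ 0
Ȟ^1 = (7 − 0) − 6 = 1 plus torsion [2], so Ȟ^1 ≅ Z ⊕ Z/2
Ȟ^2 = (0 − 0) − 0 = 0, so Ȟ^2 ≅ 0

Ȟ^0(U;F) ≅ 0,  Ȟ^1(U;F) ≅ Z ⊕ Z/2,  Ȟ^2(U;F) ≅ 0


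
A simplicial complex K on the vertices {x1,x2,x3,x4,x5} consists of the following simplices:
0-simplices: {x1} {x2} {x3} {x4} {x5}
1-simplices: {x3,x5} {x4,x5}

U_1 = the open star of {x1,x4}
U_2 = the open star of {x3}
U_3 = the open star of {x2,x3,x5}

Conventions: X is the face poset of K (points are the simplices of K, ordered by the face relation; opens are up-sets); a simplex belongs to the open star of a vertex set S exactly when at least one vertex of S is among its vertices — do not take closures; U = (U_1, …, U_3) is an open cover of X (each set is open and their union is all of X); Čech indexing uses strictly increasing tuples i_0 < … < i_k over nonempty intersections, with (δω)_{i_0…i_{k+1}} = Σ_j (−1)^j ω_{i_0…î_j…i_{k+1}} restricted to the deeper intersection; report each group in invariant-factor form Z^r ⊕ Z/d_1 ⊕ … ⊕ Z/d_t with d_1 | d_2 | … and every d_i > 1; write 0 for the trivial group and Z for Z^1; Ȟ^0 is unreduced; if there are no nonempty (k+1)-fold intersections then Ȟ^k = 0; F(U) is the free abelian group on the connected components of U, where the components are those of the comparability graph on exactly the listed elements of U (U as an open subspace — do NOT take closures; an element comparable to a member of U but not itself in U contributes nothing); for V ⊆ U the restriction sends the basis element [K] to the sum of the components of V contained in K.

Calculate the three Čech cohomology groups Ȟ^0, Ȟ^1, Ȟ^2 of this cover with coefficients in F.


nerve simplices:
  U1={{x1},{x4},{x4,x5}} U2={{x3},{x3,x5}} U3={{x2},{x3},{x5},{x3,x5},{x4,x5}}
  U13={{x4,x5}} U23={{x3},{x3,x5}}
components per intersection:
  U1: {{x1}} {{x4},{x4,x5}}
  U2: {{x3},{x3,x5}}
  U3: {{x2}} {{x3},{x5},{x3,x5},{x4,x5}}
  U13: {{x4,x5}}
  U23: {{x3},{x3,x5}}
C dims 5,2; δ0: rk 2, SNF 1^2
degree 0: 5−2−0 = 3 → Ȟ^0 ≅ Z^3
degree 1: 2−0−2 = 0 → Ȟ^1 ≅ 0
degree 2: 0−0−0 = 0 → Ȟ^2 ≅ 0

Ȟ^0 = Z^3,  Ȟ^1 = 0,  Ȟ^2 = 0


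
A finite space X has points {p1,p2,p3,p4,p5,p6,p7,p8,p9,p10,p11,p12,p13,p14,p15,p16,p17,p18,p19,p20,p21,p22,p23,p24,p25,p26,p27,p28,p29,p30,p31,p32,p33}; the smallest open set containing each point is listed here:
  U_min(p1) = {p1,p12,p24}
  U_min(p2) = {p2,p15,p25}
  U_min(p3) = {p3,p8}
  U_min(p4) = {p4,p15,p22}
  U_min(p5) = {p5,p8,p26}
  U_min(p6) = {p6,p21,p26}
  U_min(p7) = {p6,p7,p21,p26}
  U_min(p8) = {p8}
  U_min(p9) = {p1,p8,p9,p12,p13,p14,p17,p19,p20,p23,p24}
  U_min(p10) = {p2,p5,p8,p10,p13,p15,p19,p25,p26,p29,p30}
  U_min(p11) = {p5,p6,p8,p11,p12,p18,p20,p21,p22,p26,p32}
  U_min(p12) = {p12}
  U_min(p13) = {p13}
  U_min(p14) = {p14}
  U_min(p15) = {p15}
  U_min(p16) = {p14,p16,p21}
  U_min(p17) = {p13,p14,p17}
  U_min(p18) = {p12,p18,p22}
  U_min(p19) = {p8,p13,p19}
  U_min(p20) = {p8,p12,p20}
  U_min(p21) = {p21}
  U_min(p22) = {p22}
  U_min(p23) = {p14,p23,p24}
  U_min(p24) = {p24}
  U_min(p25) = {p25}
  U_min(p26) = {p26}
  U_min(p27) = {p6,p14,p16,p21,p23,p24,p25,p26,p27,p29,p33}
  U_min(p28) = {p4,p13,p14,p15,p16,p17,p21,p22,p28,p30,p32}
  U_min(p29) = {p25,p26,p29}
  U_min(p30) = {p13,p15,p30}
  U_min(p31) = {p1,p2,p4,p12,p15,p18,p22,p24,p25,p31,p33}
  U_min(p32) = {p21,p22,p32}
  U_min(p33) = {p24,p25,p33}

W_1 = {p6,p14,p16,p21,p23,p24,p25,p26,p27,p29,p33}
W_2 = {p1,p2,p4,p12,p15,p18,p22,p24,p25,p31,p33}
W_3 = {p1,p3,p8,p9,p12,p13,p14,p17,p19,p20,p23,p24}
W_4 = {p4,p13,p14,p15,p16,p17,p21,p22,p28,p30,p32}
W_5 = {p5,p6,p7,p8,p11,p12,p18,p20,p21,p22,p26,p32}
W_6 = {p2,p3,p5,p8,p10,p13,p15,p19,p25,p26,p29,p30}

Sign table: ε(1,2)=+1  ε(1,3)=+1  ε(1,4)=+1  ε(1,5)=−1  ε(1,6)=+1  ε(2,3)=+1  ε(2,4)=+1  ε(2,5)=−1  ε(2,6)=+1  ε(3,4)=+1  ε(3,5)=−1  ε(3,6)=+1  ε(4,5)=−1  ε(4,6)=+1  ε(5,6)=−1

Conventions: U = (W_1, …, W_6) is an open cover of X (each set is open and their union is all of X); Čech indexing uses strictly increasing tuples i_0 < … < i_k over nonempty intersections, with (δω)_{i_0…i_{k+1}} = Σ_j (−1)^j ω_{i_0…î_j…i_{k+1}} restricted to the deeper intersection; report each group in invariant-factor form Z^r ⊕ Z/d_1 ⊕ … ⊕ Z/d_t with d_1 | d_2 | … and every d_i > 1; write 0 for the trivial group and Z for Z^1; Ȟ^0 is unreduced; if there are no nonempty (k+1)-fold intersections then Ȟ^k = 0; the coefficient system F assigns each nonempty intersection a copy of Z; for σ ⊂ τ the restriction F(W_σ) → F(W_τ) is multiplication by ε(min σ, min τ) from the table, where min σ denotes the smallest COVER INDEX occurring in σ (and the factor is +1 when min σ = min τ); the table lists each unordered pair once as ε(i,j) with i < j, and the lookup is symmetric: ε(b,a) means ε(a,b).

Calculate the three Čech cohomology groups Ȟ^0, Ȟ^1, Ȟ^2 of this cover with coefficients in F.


Ȟ^0 = Z,  Ȟ^1 = 0,  Ȟ^2 = Z/2

nonempty overlaps:
  W12={p24,p25,p33} W13={p14,p23,p24} W14={p14,p16,p21} W15={p6,p21,p26} W16={p25,p26,p29} W23={p1,p12,p24} W24={p4,p15,p22} W25={p12,p18,p22} W26={p2,p15,p25} W34={p13,p14,p17} W35={p8,p12,p20} W36={p3,p8,p13,p19} W45={p21,p22,p32} W46={p13,p15,p30} W56={p5,p8,p26}
  W123={p24} W126={p25} W134={p14} W145={p21} W156={p26} W235={p12} W245={p22} W246={p15} W346={p13} W356={p8}
C dims 6,15,10; δ0: rk 5, SNF 1^5; δ1: rk 10, SNF 1^9·2
degree 0: 6−5−0 = 1 → Ȟ^0 ≅ Z
degree 1: 15−10−5 = 0 → Ȟ^1 ≅ 0
degree 2: 10−0−10 = 0 plus torsion [2] → Ȟ^2 ≅ Z/2
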